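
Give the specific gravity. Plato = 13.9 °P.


SG = 259/(259 − P)
SG = 259/(259 − 13.9)

1.0567


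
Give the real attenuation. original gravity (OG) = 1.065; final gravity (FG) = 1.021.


AA = (OG−FG)/(OG−1)·100;  RA = AA·0.8192
AA = (1.065 − 1.021)/(1.065 − 1)·100 = 67.6923
RA = 67.6923·0.8192

55.4535 %


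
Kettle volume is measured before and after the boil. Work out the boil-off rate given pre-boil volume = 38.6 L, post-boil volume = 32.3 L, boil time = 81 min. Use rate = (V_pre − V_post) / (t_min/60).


rate = (38.6 − 32.3) / (81/60)

4.6667 L/hr


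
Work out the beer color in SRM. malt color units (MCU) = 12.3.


SRM = 1.4922 · MCU^0.6859
SRM = 1.4922 · 12.3^0.6859

8.3444 SRM


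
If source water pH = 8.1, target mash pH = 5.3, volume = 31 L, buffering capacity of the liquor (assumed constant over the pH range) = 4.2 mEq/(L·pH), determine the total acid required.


acid = buffering capacity · (pH_source − pH_target) · V
acid = 4.2 · (8.1 − 5.3) · 31

364.5600 mEq


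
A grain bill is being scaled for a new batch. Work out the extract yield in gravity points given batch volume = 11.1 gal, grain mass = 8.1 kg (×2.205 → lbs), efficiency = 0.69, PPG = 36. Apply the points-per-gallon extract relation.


points = lbs × PPG × eff / vol
lbs = 8.1 × 2.205 = 17.8605
points = 17.8605 × 36 × 0.69 / 11.1

39.9689 points


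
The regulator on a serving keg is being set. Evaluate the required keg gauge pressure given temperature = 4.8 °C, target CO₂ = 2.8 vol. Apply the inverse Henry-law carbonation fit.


psi = vols/(0.01821 + 0.09011·e^(−0.04·T)) − 14.695
psi = 2.8/(0.01821 + 0.09011·e^(−0.04·4.8)) − 14.695

15.5496 psi


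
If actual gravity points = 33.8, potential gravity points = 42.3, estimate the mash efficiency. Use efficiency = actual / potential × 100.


efficiency = 33.8 / 42.3 × 100

79.9054 %


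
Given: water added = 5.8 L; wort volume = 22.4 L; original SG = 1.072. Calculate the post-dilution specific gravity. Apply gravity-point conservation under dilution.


SG_new = 1 + (SG_old − 1)·V_old/(V_old + V_water)
pts = (1.072 − 1)·1000·22.4/(22.4 + 5.8) = 57.1915
SG_new = 1 + 57.1915/1000

1.0572


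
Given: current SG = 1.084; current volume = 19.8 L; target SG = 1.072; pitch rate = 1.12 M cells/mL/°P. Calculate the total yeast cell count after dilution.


V_w = V·((SG_c−1)/(SG_t−1)−1);  °P = 259 − 259/SG_t;  cells = rate·(V+V_w)·°P
V_w = 19.8·((1.084−1)/(1.072−1)−1) = 3.3000
V_final = 19.8 + 3.3000 = 23.1000
°P = 259 − 259/1.072 = 17.3955
cells = 1.12·23.1000·17.3955

450.0570 billion cells


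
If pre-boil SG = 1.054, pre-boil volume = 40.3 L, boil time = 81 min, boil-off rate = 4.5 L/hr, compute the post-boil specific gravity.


V_post = V_pre − rate·(t/60);  SG_post = 1 + (SG_pre−1)·V_pre/V_post
V_post = 40.3 − 4.5·(81/60) = 34.2250
SG_post = 1 + (1.054 − 1)·40.3/34.2250

1.0636


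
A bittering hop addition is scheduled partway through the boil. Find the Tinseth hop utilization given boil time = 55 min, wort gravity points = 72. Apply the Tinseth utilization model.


U = 1.65·0.000125^(GP/1000) · (1 − e^(−0.04·t))/4.15
bigness = 1.65·0.000125^(72/1000) = 0.8639
boil_factor = (1 − e^(−0.04·55))/4.15 = 0.2143
U = 0.8639 · 0.2143

0.1851


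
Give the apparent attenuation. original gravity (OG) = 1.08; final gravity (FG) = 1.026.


AA = (OG − FG)/(OG − 1) · 100
AA = (1.08 − 1.026)/(1.08 − 1) · 100

67.5000 %


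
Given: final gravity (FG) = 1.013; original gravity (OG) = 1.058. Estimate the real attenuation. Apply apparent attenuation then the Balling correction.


AA = (OG−FG)/(OG−1)·100;  RA = AA·0.8192
AA = (1.058 − 1.013)/(1.058 − 1)·100 = 77.5862
RA = 77.5862·0.8192

63.5586 %


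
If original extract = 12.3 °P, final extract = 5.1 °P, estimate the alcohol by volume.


SG = 259/(259 − P);  ABV = (OG − FG)·131.25
OG = 259/(259 − 12.3) = 1.0499
FG = 259/(259 − 5.1) = 1.0201
ABV = (1.0499 − 1.0201)·131.25

3.9075 % ABV


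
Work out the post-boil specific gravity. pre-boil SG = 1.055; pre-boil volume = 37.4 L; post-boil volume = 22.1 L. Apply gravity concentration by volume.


SG_post = 1 + (SG_pre − 1)·V_pre/V_post
pts_pre = (1.055 − 1)·1000 = 55.0000
pts_post = 55.0000·37.4/22.1 = 93.0769
SG_post = 1 + 93.0769/1000

1.0931


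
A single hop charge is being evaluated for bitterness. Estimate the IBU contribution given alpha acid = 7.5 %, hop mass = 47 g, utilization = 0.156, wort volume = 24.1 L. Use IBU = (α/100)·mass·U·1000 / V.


IBU = (7.5/100)·47·0.156·1000 / 24.1

22.8174 IBU


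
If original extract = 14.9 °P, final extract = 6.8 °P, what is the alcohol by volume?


SG = 259/(259 − P);  ABV = (OG − FG)·131.25
OG = 259/(259 − 14.9) = 1.0610
FG = 259/(259 − 6.8) = 1.0270
ABV = (1.0610 − 1.0270)·131.25

4.4727 % ABV


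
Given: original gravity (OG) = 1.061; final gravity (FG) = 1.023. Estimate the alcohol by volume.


ABV = (OG − FG) · 131.25
ABV = (1.061 − 1.023) · 131.25

4.9875 % ABV


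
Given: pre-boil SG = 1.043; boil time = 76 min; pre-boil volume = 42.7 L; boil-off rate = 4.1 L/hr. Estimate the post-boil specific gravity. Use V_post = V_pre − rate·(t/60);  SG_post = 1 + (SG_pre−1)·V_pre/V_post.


V_post = 42.7 − 4.1·(76/60) = 37.5067
SG_post = 1 + (1.043 − 1)·42.7/37.5067

1.0490


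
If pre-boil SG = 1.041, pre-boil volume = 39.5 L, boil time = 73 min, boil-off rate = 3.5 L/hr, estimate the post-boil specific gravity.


V_post = V_pre − rate·(t/60);  SG_post = 1 + (SG_pre−1)·V_pre/V_post
V_post = 39.5 − 3.5·(73/60) = 35.2417
SG_post = 1 + (1.041 − 1)·39.5/35.2417

1.0460


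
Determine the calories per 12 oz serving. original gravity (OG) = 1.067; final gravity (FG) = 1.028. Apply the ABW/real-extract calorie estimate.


ABW = (OG−FG)·131.25·0.79/FG;  °P = 259 − 259/SG (for OG→OE and FG→AE);  RE = 0.1808·OE + 0.8192·AE;  Cal = (6.9·ABW + 4·(RE−0.1))·FG·3.55
ABW = (1.067 − 1.028)·131.25·0.79/1.028 = 3.9337
OE = 259 − 259/1.067 = 16.2634 °P
AE = 259 − 259/1.028 = 7.0545 °P
RE = 0.1808·16.2634 + 0.8192·7.0545 = 8.7194 °P
Cal = (6.9·3.9337 + 4·(8.7194−0.1))·1.028·3.55

224.8763 kcal


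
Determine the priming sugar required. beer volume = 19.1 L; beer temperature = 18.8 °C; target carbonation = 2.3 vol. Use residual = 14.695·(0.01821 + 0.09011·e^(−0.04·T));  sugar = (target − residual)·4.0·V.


residual = 14.695·(0.01821 + 0.09011·e^(−0.04·18.8)) = 0.8918
sugar = (2.3 − 0.8918)·4.0·19.1

107.5836 g


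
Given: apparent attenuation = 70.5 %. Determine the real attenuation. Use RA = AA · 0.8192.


RA = 70.5 · 0.8192

57.7536 %


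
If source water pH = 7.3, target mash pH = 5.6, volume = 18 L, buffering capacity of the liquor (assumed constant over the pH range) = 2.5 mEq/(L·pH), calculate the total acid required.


acid = buffering capacity · (pH_source − pH_target) · V
acid = 2.5 · (7.3 − 5.6) · 18

76.5000 mEq


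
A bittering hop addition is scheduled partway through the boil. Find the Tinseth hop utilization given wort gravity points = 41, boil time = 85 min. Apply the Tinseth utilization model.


U = 1.65·0.000125^(GP/1000) · (1 − e^(−0.04·t))/4.15
bigness = 1.65·0.000125^(41/1000) = 1.1415
boil_factor = (1 − e^(−0.04·85))/4.15 = 0.2329
U = 1.1415 · 0.2329

0.2659


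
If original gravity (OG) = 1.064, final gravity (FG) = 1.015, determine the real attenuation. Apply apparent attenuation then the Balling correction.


AA = (OG−FG)/(OG−1)·100;  RA = AA·0.8192
AA = (1.064 − 1.015)/(1.064 − 1)·100 = 76.5625
RA = 76.5625·0.8192

62.7200 %


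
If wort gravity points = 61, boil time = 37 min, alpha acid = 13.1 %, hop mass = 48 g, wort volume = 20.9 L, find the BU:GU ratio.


U = 1.65·0.000125^(GP/1000)·(1−e^(−0.04t))/4.15;  IBU = (α/100)·m·U·1000/V;  BU:GU = IBU/GP
U = 1.65·0.000125^(61/1000)·(1−e^(−0.04·37))/4.15 = 0.1775
IBU = (13.1/100)·48·0.1775·1000/20.9 = 53.3992
BU:GU = 53.3992/61

0.8754


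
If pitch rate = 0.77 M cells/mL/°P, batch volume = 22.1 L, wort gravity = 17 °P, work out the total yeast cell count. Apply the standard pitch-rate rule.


cells (billions) = rate · V_L · °P
cells = 0.77 · 22.1 · 17

289.2890 billion cells


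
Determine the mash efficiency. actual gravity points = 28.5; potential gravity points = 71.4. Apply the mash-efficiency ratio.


efficiency = actual / potential × 100
efficiency = 28.5 / 71.4 × 100

39.9160 %


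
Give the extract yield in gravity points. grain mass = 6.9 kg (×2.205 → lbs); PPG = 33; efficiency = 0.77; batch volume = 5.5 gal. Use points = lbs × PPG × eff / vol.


lbs = 6.9 × 2.205 = 15.2145
points = 15.2145 × 33 × 0.77 / 5.5

70.2910 points


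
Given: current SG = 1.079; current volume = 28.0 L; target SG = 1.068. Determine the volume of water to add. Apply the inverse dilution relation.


V_water = V·((SG_curr − 1)/(SG_target − 1) − 1)
V_water = 28.0·((1.079 − 1)/(1.068 − 1) − 1)

4.5294 L


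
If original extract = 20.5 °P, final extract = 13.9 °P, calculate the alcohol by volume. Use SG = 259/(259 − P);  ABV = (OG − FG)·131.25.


OG = 259/(259 − 20.5) = 1.0860
FG = 259/(259 − 13.9) = 1.0567
ABV = (1.0860 − 1.0567)·131.25

3.8381 % ABV


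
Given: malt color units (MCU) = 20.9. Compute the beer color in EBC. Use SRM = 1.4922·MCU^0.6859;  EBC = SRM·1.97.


SRM = 1.4922·20.9^0.6859 = 12.0037
EBC = 12.0037·1.97

23.6473 EBC


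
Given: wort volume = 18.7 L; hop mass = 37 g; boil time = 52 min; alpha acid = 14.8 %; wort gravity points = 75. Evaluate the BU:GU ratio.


U = 1.65·0.000125^(GP/1000)·(1−e^(−0.04t))/4.15;  IBU = (α/100)·m·U·1000/V;  BU:GU = IBU/GP
U = 1.65·0.000125^(75/1000)·(1−e^(−0.04·52))/4.15 = 0.1773
IBU = (14.8/100)·37·0.1773·1000/18.7 = 51.9241
BU:GU = 51.9241/75

0.6923


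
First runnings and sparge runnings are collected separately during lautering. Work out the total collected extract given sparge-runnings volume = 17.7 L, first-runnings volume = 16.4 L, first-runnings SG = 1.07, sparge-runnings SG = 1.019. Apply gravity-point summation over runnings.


total = Σ (SG_i − 1)·1000·V_i
first = (1.07 − 1)·1000·16.4 = 1148.0000
sparge = (1.019 − 1)·1000·17.7 = 336.3000
total = 1148.0000 + 336.3000

1484.3000 gravity·L


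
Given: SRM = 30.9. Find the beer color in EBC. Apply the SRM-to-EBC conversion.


EBC = SRM · 1.97
EBC = 30.9 · 1.97

60.8730 EBC


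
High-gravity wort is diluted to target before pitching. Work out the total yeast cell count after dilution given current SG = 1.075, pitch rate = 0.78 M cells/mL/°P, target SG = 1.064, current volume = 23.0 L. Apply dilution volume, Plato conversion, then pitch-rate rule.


V_w = V·((SG_c−1)/(SG_t−1)−1);  °P = 259 − 259/SG_t;  cells = rate·(V+V_w)·°P
V_w = 23.0·((1.075−1)/(1.064−1)−1) = 3.9531
V_final = 23.0 + 3.9531 = 26.9531
°P = 259 − 259/1.064 = 15.5789
cells = 0.78·26.9531·15.5789

327.5230 billion cells


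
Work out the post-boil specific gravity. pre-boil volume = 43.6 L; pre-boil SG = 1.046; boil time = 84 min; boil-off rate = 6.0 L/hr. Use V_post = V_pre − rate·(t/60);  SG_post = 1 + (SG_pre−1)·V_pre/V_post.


V_post = 43.6 − 6.0·(84/60) = 35.2000
SG_post = 1 + (1.046 − 1)·43.6/35.2000

1.0570


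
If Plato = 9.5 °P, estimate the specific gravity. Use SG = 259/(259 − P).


SG = 259/(259 − 9.5)

1.0381


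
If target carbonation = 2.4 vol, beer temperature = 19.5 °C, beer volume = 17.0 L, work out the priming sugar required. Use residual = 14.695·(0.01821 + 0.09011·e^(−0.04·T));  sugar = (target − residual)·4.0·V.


residual = 14.695·(0.01821 + 0.09011·e^(−0.04·19.5)) = 0.8746
sugar = (2.4 − 0.8746)·4.0·17.0

103.7271 g


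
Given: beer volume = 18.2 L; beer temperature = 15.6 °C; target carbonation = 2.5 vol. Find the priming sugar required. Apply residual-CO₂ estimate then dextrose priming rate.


residual = 14.695·(0.01821 + 0.09011·e^(−0.04·T));  sugar = (target − residual)·4.0·V
residual = 14.695·(0.01821 + 0.09011·e^(−0.04·15.6)) = 0.9771
sugar = (2.5 − 0.9771)·4.0·18.2

110.8686 g


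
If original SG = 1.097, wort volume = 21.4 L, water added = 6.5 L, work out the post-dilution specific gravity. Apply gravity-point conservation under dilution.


SG_new = 1 + (SG_old − 1)·V_old/(V_old + V_water)
pts = (1.097 − 1)·1000·21.4/(21.4 + 6.5) = 74.4014
SG_new = 1 + 74.4014/1000

1.0744


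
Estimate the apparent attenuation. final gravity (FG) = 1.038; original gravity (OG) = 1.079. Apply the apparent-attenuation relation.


AA = (OG − FG)/(OG − 1) · 100
AA = (1.079 − 1.038)/(1.079 − 1) · 100

51.8987 %


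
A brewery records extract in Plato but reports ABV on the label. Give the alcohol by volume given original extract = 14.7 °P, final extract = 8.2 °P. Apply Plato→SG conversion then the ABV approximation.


SG = 259/(259 − P);  ABV = (OG − FG)·131.25
OG = 259/(259 − 14.7) = 1.0602
FG = 259/(259 − 8.2) = 1.0327
ABV = (1.0602 − 1.0327)·131.25

3.6063 % ABV


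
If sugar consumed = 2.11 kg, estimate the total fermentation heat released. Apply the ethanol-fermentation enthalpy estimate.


Q = m_sugar · 590 kJ/kg
Q = 2.11 · 590

1244.9000 kJ


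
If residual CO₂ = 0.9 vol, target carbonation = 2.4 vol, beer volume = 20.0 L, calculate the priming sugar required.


sugar = (target − residual)·4.0·V
sugar = (2.4 − 0.9)·4.0·20.0

120.0000 g


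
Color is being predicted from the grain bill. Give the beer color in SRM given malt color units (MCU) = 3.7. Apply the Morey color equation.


SRM = 1.4922 · MCU^0.6859
SRM = 1.4922 · 3.7^0.6859

3.6606 SRM


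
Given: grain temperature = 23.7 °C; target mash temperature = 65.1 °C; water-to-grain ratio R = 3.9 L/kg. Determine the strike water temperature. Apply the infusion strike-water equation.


T_strike = (0.41/R)·(T_mash − T_grain) + T_mash
T_strike = (0.41/3.9)·(65.1 − 23.7) + 65.1

69.4523 °C


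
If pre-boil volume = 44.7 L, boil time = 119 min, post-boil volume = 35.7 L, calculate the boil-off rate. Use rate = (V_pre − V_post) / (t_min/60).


rate = (44.7 − 35.7) / (119/60)

4.5378 L/hr


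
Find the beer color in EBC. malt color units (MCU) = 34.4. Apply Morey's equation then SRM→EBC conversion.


SRM = 1.4922·MCU^0.6859;  EBC = SRM·1.97
SRM = 1.4922·34.4^0.6859 = 16.8948
EBC = 16.8948·1.97

33.2827 EBC


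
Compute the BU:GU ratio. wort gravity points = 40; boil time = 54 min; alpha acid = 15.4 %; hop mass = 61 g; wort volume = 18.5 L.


U = 1.65·0.000125^(GP/1000)·(1−e^(−0.04t))/4.15;  IBU = (α/100)·m·U·1000/V;  BU:GU = IBU/GP
U = 1.65·0.000125^(40/1000)·(1−e^(−0.04·54))/4.15 = 0.2455
IBU = (15.4/100)·61·0.2455·1000/18.5 = 124.6737
BU:GU = 124.6737/40

3.1168


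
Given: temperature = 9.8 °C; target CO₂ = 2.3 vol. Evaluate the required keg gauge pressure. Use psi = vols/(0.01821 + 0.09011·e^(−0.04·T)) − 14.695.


psi = 2.3/(0.01821 + 0.09011·e^(−0.04·9.8)) − 14.695

14.3830 psi


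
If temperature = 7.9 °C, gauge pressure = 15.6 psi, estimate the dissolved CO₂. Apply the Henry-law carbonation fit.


vols = (P + 14.695)·(0.01821 + 0.09011·e^(−0.04·T))
vols = (15.6 + 14.695)·(0.01821 + 0.09011·e^(−0.04·7.9))

2.5419 volumes


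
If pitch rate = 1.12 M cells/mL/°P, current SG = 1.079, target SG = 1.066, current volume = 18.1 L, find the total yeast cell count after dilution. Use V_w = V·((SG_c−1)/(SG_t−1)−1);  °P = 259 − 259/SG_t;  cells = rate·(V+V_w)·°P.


V_w = 18.1·((1.079−1)/(1.066−1)−1) = 3.5652
V_final = 18.1 + 3.5652 = 21.6652
°P = 259 − 259/1.066 = 16.0356
cells = 1.12·21.6652·16.0356

389.1045 billion cells


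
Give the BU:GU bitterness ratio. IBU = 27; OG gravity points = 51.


BU:GU = IBU / OG_points
BU:GU = 27 / 51

0.5294


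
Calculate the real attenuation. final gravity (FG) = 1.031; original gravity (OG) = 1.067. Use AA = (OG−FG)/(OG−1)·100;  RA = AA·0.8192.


AA = (1.067 − 1.031)/(1.067 − 1)·100 = 53.7313
RA = 53.7313·0.8192

44.0167 %


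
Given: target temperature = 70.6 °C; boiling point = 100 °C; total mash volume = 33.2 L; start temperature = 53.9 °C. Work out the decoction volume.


V_dec = V_total·(T_target − T_start)/(T_boil − T_start)
V_dec = 33.2·(70.6 − 53.9)/(100 − 53.9)

12.0269 L


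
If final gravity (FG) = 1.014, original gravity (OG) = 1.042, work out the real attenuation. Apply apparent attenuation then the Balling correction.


AA = (OG−FG)/(OG−1)·100;  RA = AA·0.8192
AA = (1.042 − 1.014)/(1.042 − 1)·100 = 66.6667
RA = 66.6667·0.8192

54.6133 %


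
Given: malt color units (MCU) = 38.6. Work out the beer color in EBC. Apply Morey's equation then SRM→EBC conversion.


SRM = 1.4922·MCU^0.6859;  EBC = SRM·1.97
SRM = 1.4922·38.6^0.6859 = 18.2838
EBC = 18.2838·1.97

36.0192 EBC


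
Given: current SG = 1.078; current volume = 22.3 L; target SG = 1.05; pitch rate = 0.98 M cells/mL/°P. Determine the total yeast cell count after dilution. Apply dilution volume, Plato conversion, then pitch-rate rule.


V_w = V·((SG_c−1)/(SG_t−1)−1);  °P = 259 − 259/SG_t;  cells = rate·(V+V_w)·°P
V_w = 22.3·((1.078−1)/(1.05−1)−1) = 12.4880
V_final = 22.3 + 12.4880 = 34.7880
°P = 259 − 259/1.05 = 12.3333
cells = 0.98·34.7880·12.3333

420.4710 billion cells


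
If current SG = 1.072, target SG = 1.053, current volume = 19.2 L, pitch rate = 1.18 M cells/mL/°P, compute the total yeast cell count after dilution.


V_w = V·((SG_c−1)/(SG_t−1)−1);  °P = 259 − 259/SG_t;  cells = rate·(V+V_w)·°P
V_w = 19.2·((1.072−1)/(1.053−1)−1) = 6.8830
V_final = 19.2 + 6.8830 = 26.0830
°P = 259 − 259/1.053 = 13.0361
cells = 1.18·26.0830·13.0361

401.2242 billion cells


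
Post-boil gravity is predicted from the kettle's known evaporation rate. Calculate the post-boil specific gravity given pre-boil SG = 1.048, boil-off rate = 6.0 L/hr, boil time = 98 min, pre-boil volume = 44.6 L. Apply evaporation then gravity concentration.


V_post = V_pre − rate·(t/60);  SG_post = 1 + (SG_pre−1)·V_pre/V_post
V_post = 44.6 − 6.0·(98/60) = 34.8000
SG_post = 1 + (1.048 − 1)·44.6/34.8000

1.0615


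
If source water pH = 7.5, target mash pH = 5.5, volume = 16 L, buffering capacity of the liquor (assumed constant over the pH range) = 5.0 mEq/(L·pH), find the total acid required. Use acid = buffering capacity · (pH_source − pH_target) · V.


acid = 5.0 · (7.5 − 5.5) · 16

160.0000 mEq


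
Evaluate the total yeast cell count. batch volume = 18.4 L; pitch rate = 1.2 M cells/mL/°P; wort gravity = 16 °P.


cells (billions) = rate · V_L · °P
cells = 1.2 · 18.4 · 16

353.2800 billion cells


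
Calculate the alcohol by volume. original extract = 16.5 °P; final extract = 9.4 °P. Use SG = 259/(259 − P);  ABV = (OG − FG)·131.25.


OG = 259/(259 − 16.5) = 1.0680
FG = 259/(259 − 9.4) = 1.0377
ABV = (1.0680 − 1.0377)·131.25

3.9875 % ABV


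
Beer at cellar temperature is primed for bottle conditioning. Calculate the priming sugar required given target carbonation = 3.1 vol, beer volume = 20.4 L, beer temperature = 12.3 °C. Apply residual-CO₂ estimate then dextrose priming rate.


residual = 14.695·(0.01821 + 0.09011·e^(−0.04·T));  sugar = (target − residual)·4.0·V
residual = 14.695·(0.01821 + 0.09011·e^(−0.04·12.3)) = 1.0772
sugar = (3.1 − 1.0772)·4.0·20.4

165.0609 g


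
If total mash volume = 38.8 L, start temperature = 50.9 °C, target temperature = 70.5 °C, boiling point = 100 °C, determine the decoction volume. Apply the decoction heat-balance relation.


V_dec = V_total·(T_target − T_start)/(T_boil − T_start)
V_dec = 38.8·(70.5 − 50.9)/(100 − 50.9)

15.4884 L


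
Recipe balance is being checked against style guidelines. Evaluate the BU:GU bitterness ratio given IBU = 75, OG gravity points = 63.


BU:GU = IBU / OG_points
BU:GU = 75 / 63

1.1905


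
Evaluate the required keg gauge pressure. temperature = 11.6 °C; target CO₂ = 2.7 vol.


psi = vols/(0.01821 + 0.09011·e^(−0.04·T)) − 14.695
psi = 2.7/(0.01821 + 0.09011·e^(−0.04·11.6)) − 14.695

21.3685 psi


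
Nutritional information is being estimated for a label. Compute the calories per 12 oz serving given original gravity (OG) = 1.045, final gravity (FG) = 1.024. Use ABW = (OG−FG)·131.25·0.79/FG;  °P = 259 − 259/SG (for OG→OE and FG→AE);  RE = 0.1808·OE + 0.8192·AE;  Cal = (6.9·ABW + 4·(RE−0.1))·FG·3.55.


ABW = (1.045 − 1.024)·131.25·0.79/1.024 = 2.1264
OE = 259 − 259/1.045 = 11.1531 °P
AE = 259 − 259/1.024 = 6.0703 °P
RE = 0.1808·11.1531 + 0.8192·6.0703 = 6.9893 °P
Cal = (6.9·2.1264 + 4·(6.9893−0.1))·1.024·3.55

153.5120 kcal


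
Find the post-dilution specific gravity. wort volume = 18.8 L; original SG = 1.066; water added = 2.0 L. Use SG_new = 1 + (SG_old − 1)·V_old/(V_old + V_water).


pts = (1.066 − 1)·1000·18.8/(18.8 + 2.0) = 59.6538
SG_new = 1 + 59.6538/1000

1.0597


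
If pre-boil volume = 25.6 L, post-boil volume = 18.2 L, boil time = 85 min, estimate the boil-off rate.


rate = (V_pre − V_post) / (t_min/60)
rate = (25.6 − 18.2) / (85/60)

5.2235 L/hr


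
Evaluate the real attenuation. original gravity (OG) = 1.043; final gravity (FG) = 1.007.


AA = (OG−FG)/(OG−1)·100;  RA = AA·0.8192
AA = (1.043 − 1.007)/(1.043 − 1)·100 = 83.7209
RA = 83.7209·0.8192

68.5842 %


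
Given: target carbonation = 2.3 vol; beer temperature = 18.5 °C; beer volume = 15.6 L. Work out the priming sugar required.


residual = 14.695·(0.01821 + 0.09011·e^(−0.04·T));  sugar = (target − residual)·4.0·V
residual = 14.695·(0.01821 + 0.09011·e^(−0.04·18.5)) = 0.8994
sugar = (2.3 − 0.8994)·4.0·15.6

87.3991 g


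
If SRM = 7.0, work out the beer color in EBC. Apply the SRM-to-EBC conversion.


EBC = SRM · 1.97
EBC = 7.0 · 1.97

13.7900 EBC


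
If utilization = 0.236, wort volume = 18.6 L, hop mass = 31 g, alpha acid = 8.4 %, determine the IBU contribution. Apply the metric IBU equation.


IBU = (α/100)·mass·U·1000 / V
IBU = (8.4/100)·31·0.236·1000 / 18.6

33.0400 IBU


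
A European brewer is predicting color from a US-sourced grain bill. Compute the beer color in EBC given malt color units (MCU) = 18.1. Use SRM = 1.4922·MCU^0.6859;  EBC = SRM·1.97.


SRM = 1.4922·18.1^0.6859 = 10.8760
EBC = 10.8760·1.97

21.4257 EBC


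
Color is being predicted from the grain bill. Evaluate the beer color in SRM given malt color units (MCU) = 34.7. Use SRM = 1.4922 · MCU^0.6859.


SRM = 1.4922 · 34.7^0.6859

16.9957 SRM


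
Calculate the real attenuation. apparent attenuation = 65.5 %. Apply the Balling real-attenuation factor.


RA = AA · 0.8192
RA = 65.5 · 0.8192

53.6576 %


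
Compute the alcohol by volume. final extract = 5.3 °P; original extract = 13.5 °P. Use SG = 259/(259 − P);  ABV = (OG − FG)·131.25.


OG = 259/(259 − 13.5) = 1.0550
FG = 259/(259 − 5.3) = 1.0209
ABV = (1.0550 − 1.0209)·131.25

4.4755 % ABV


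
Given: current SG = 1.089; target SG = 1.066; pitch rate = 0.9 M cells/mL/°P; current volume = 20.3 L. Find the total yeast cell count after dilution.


V_w = V·((SG_c−1)/(SG_t−1)−1);  °P = 259 − 259/SG_t;  cells = rate·(V+V_w)·°P
V_w = 20.3·((1.089−1)/(1.066−1)−1) = 7.0742
V_final = 20.3 + 7.0742 = 27.3742
°P = 259 − 259/1.066 = 16.0356
cells = 0.9·27.3742·16.0356

395.0673 billion cells


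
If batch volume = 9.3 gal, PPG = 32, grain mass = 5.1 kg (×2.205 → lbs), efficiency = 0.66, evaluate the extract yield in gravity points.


points = lbs × PPG × eff / vol
lbs = 5.1 × 2.205 = 11.2455
points = 11.2455 × 32 × 0.66 / 9.3

25.5382 points


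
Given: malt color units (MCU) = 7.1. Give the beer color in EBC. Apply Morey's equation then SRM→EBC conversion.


SRM = 1.4922·MCU^0.6859;  EBC = SRM·1.97
SRM = 1.4922·7.1^0.6859 = 5.7241
EBC = 5.7241·1.97

11.2764 EBC


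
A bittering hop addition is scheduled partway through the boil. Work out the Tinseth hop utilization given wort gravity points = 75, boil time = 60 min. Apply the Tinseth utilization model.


U = 1.65·0.000125^(GP/1000) · (1 − e^(−0.04·t))/4.15
bigness = 1.65·0.000125^(75/1000) = 0.8409
boil_factor = (1 − e^(−0.04·60))/4.15 = 0.2191
U = 0.8409 · 0.2191

0.1842


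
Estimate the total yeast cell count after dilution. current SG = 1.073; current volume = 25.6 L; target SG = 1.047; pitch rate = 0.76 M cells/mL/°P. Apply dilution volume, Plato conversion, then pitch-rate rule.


V_w = V·((SG_c−1)/(SG_t−1)−1);  °P = 259 − 259/SG_t;  cells = rate·(V+V_w)·°P
V_w = 25.6·((1.073−1)/(1.047−1)−1) = 14.1617
V_final = 25.6 + 14.1617 = 39.7617
°P = 259 − 259/1.047 = 11.6266
cells = 0.76·39.7617·11.6266

351.3415 billion cells


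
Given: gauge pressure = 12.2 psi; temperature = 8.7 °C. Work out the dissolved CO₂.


vols = (P + 14.695)·(0.01821 + 0.09011·e^(−0.04·T))
vols = (12.2 + 14.695)·(0.01821 + 0.09011·e^(−0.04·8.7))

2.2010 volumes


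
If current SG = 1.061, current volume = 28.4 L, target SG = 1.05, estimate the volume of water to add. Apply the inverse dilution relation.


V_water = V·((SG_curr − 1)/(SG_target − 1) − 1)
V_water = 28.4·((1.061 − 1)/(1.05 − 1) − 1)

6.2480 L


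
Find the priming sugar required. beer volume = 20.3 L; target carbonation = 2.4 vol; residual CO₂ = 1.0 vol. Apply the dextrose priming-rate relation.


sugar = (target − residual)·4.0·V
sugar = (2.4 − 1.0)·4.0·20.3

113.6800 g


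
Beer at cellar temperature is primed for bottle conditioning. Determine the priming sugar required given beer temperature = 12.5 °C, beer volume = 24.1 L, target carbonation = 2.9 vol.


residual = 14.695·(0.01821 + 0.09011·e^(−0.04·T));  sugar = (target − residual)·4.0·V
residual = 14.695·(0.01821 + 0.09011·e^(−0.04·12.5)) = 1.0707
sugar = (2.9 − 1.0707)·4.0·24.1

176.3403 g


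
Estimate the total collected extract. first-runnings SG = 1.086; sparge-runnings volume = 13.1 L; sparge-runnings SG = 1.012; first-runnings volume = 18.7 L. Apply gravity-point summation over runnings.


total = Σ (SG_i − 1)·1000·V_i
first = (1.086 − 1)·1000·18.7 = 1608.2000
sparge = (1.012 − 1)·1000·13.1 = 157.2000
total = 1608.2000 + 157.2000

1765.4000 gravity·L


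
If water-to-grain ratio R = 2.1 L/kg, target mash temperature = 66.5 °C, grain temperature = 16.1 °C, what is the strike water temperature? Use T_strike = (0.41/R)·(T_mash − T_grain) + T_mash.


T_strike = (0.41/2.1)·(66.5 − 16.1) + 66.5

76.3400 °C


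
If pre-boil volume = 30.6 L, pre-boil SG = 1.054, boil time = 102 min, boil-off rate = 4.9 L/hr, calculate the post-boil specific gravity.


V_post = V_pre − rate·(t/60);  SG_post = 1 + (SG_pre−1)·V_pre/V_post
V_post = 30.6 − 4.9·(102/60) = 22.2700
SG_post = 1 + (1.054 − 1)·30.6/22.2700

1.0742


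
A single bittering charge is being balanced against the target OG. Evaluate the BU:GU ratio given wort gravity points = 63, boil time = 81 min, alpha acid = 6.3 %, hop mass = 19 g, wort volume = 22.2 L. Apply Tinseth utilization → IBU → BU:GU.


U = 1.65·0.000125^(GP/1000)·(1−e^(−0.04t))/4.15;  IBU = (α/100)·m·U·1000/V;  BU:GU = IBU/GP
U = 1.65·0.000125^(63/1000)·(1−e^(−0.04·81))/4.15 = 0.2169
IBU = (6.3/100)·19·0.2169·1000/22.2 = 11.6932
BU:GU = 11.6932/63

0.1856


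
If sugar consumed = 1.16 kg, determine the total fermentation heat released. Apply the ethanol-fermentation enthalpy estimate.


Q = m_sugar · 590 kJ/kg
Q = 1.16 · 590

684.4000 kJ


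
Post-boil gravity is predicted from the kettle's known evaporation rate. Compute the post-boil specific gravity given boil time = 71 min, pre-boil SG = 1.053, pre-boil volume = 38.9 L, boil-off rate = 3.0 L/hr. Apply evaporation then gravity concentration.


V_post = V_pre − rate·(t/60);  SG_post = 1 + (SG_pre−1)·V_pre/V_post
V_post = 38.9 − 3.0·(71/60) = 35.3500
SG_post = 1 + (1.053 − 1)·38.9/35.3500

1.0583


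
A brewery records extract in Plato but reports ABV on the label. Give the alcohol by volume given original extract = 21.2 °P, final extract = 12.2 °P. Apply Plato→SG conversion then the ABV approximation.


SG = 259/(259 − P);  ABV = (OG − FG)·131.25
OG = 259/(259 − 21.2) = 1.0892
FG = 259/(259 − 12.2) = 1.0494
ABV = (1.0892 − 1.0494)·131.25

5.2130 % ABV


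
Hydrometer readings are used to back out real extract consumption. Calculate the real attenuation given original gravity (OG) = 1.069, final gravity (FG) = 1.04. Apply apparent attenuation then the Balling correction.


AA = (OG−FG)/(OG−1)·100;  RA = AA·0.8192
AA = (1.069 − 1.04)/(1.069 − 1)·100 = 42.0290
RA = 42.0290·0.8192

34.4301 %


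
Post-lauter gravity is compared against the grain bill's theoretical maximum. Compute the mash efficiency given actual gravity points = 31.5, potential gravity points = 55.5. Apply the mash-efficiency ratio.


efficiency = actual / potential × 100
efficiency = 31.5 / 55.5 × 100

56.7568 %


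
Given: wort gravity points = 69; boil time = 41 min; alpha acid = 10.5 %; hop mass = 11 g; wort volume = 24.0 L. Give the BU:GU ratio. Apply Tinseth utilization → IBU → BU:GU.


U = 1.65·0.000125^(GP/1000)·(1−e^(−0.04t))/4.15;  IBU = (α/100)·m·U·1000/V;  BU:GU = IBU/GP
U = 1.65·0.000125^(69/1000)·(1−e^(−0.04·41))/4.15 = 0.1724
IBU = (10.5/100)·11·0.1724·1000/24.0 = 8.2954
BU:GU = 8.2954/69

0.1202


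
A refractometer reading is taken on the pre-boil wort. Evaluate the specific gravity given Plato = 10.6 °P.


SG = 259/(259 − P)
SG = 259/(259 − 10.6)

1.0427


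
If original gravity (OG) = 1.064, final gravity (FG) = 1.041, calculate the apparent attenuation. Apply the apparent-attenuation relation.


AA = (OG − FG)/(OG − 1) · 100
AA = (1.064 − 1.041)/(1.064 − 1) · 100

35.9375 %


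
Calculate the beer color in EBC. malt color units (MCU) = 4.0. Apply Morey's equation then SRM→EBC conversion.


SRM = 1.4922·MCU^0.6859;  EBC = SRM·1.97
SRM = 1.4922·4.0^0.6859 = 3.8617
EBC = 3.8617·1.97

7.6076 EBC


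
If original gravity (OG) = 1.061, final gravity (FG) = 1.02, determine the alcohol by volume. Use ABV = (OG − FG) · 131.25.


ABV = (1.061 − 1.02) · 131.25

5.3812 % ABV


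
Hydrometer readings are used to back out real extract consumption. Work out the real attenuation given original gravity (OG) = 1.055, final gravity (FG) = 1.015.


AA = (OG−FG)/(OG−1)·100;  RA = AA·0.8192
AA = (1.055 − 1.015)/(1.055 − 1)·100 = 72.7273
RA = 72.7273·0.8192

59.5782 %


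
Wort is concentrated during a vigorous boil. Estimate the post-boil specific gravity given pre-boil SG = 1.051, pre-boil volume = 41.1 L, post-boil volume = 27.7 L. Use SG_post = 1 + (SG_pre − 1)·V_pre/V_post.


pts_pre = (1.051 − 1)·1000 = 51.0000
pts_post = 51.0000·41.1/27.7 = 75.6715
SG_post = 1 + 75.6715/1000

1.0757


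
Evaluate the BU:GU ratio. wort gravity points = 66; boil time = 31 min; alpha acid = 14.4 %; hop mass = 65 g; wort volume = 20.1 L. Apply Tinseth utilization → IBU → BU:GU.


U = 1.65·0.000125^(GP/1000)·(1−e^(−0.04t))/4.15;  IBU = (α/100)·m·U·1000/V;  BU:GU = IBU/GP
U = 1.65·0.000125^(66/1000)·(1−e^(−0.04·31))/4.15 = 0.1561
IBU = (14.4/100)·65·0.1561·1000/20.1 = 72.7020
BU:GU = 72.7020/66

1.1015


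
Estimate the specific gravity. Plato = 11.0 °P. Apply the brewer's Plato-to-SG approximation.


SG = 259/(259 − P)
SG = 259/(259 − 11.0)

1.0444


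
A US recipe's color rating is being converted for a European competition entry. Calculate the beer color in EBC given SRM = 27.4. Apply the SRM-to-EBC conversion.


EBC = SRM · 1.97
EBC = 27.4 · 1.97

53.9780 EBC


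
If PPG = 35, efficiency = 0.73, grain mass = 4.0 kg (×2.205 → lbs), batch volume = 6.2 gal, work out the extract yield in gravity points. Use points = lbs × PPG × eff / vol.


lbs = 4.0 × 2.205 = 8.8200
points = 8.8200 × 35 × 0.73 / 6.2

36.3469 points


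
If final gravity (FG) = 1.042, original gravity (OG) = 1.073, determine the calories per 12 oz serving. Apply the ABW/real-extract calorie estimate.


ABW = (OG−FG)·131.25·0.79/FG;  °P = 259 − 259/SG (for OG→OE and FG→AE);  RE = 0.1808·OE + 0.8192·AE;  Cal = (6.9·ABW + 4·(RE−0.1))·FG·3.55
ABW = (1.073 − 1.042)·131.25·0.79/1.042 = 3.0848
OE = 259 − 259/1.073 = 17.6207 °P
AE = 259 − 259/1.042 = 10.4395 °P
RE = 0.1808·17.6207 + 0.8192·10.4395 = 11.7379 °P
Cal = (6.9·3.0848 + 4·(11.7379−0.1))·1.042·3.55

250.9335 kcal


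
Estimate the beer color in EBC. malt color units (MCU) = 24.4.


SRM = 1.4922·MCU^0.6859;  EBC = SRM·1.97
SRM = 1.4922·24.4^0.6859 = 13.3487
EBC = 13.3487·1.97

26.2969 EBC


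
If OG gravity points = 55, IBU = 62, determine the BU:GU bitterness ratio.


BU:GU = IBU / OG_points
BU:GU = 62 / 55

1.1273


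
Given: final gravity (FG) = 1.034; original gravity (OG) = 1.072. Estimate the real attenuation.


AA = (OG−FG)/(OG−1)·100;  RA = AA·0.8192
AA = (1.072 − 1.034)/(1.072 − 1)·100 = 52.7778
RA = 52.7778·0.8192

43.2356 %


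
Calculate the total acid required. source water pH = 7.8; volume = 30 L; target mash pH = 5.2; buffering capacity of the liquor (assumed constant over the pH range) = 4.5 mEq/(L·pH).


acid = buffering capacity · (pH_source − pH_target) · V
acid = 4.5 · (7.8 − 5.2) · 30

351.0000 mEq


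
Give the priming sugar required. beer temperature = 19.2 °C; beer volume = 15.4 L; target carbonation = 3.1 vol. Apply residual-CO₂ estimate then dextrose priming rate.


residual = 14.695·(0.01821 + 0.09011·e^(−0.04·T));  sugar = (target − residual)·4.0·V
residual = 14.695·(0.01821 + 0.09011·e^(−0.04·19.2)) = 0.8819
sugar = (3.1 − 0.8819)·4.0·15.4

136.6331 g


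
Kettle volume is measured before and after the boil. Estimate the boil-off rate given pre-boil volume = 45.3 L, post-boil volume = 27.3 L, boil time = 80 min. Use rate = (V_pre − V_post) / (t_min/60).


rate = (45.3 − 27.3) / (80/60)

13.5000 L/hr


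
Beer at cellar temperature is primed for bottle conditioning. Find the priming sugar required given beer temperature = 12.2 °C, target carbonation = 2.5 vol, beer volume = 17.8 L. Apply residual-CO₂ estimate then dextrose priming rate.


residual = 14.695·(0.01821 + 0.09011·e^(−0.04·T));  sugar = (target − residual)·4.0·V
residual = 14.695·(0.01821 + 0.09011·e^(−0.04·12.2)) = 1.0804
sugar = (2.5 − 1.0804)·4.0·17.8

101.0727 g


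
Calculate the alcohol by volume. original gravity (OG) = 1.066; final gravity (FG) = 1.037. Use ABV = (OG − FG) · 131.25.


ABV = (1.066 − 1.037) · 131.25

3.8063 % ABV


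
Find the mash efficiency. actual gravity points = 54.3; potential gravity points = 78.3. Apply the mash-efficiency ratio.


efficiency = actual / potential × 100
efficiency = 54.3 / 78.3 × 100

69.3487 %


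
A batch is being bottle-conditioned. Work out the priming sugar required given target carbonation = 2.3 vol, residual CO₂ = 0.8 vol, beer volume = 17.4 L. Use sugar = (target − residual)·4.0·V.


sugar = (2.3 − 0.8)·4.0·17.4

104.4000 g


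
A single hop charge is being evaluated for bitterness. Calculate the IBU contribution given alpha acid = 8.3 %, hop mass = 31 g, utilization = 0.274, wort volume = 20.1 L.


IBU = (α/100)·mass·U·1000 / V
IBU = (8.3/100)·31·0.274·1000 / 20.1

35.0747 IBU


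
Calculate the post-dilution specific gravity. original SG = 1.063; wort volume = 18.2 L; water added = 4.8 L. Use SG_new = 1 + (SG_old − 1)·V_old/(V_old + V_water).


pts = (1.063 − 1)·1000·18.2/(18.2 + 4.8) = 49.8522
SG_new = 1 + 49.8522/1000

1.0499


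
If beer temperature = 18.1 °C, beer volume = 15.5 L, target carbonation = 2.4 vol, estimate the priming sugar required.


residual = 14.695·(0.01821 + 0.09011·e^(−0.04·T));  sugar = (target − residual)·4.0·V
residual = 14.695·(0.01821 + 0.09011·e^(−0.04·18.1)) = 0.9096
sugar = (2.4 − 0.9096)·4.0·15.5

92.4070 g


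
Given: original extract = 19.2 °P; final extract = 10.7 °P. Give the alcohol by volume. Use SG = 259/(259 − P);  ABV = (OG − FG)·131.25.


OG = 259/(259 − 19.2) = 1.0801
FG = 259/(259 − 10.7) = 1.0431
ABV = (1.0801 − 1.0431)·131.25

4.8528 % ABV


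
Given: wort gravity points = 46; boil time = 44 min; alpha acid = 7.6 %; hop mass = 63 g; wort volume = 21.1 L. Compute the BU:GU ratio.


U = 1.65·0.000125^(GP/1000)·(1−e^(−0.04t))/4.15;  IBU = (α/100)·m·U·1000/V;  BU:GU = IBU/GP
U = 1.65·0.000125^(46/1000)·(1−e^(−0.04·44))/4.15 = 0.2177
IBU = (7.6/100)·63·0.2177·1000/21.1 = 49.4051
BU:GU = 49.4051/46

1.0740


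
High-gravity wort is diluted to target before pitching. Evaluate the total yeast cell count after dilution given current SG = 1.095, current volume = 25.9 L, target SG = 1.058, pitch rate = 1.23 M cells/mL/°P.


V_w = V·((SG_c−1)/(SG_t−1)−1);  °P = 259 − 259/SG_t;  cells = rate·(V+V_w)·°P
V_w = 25.9·((1.095−1)/(1.058−1)−1) = 16.5224
V_final = 25.9 + 16.5224 = 42.4224
°P = 259 − 259/1.058 = 14.1985
cells = 1.23·42.4224·14.1985

740.8710 billion cells


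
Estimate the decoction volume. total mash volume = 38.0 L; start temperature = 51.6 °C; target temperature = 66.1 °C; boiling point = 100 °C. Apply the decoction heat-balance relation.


V_dec = V_total·(T_target − T_start)/(T_boil − T_start)
V_dec = 38.0·(66.1 − 51.6)/(100 − 51.6)

11.3843 L


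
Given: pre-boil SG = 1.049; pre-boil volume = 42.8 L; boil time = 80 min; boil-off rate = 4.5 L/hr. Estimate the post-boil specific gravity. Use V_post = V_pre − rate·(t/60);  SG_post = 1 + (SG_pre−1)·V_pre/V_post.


V_post = 42.8 − 4.5·(80/60) = 36.8000
SG_post = 1 + (1.049 − 1)·42.8/36.8000

1.0570


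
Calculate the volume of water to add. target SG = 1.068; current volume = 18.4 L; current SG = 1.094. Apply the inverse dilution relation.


V_water = V·((SG_curr − 1)/(SG_target − 1) − 1)
V_water = 18.4·((1.094 − 1)/(1.068 − 1) − 1)

7.0353 L


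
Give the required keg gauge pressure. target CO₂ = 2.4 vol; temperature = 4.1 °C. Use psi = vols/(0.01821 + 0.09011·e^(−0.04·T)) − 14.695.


psi = 2.4/(0.01821 + 0.09011·e^(−0.04·4.1)) − 14.695

10.6508 psi


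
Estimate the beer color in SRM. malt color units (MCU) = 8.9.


SRM = 1.4922 · MCU^0.6859
SRM = 1.4922 · 8.9^0.6859

6.6836 SRM


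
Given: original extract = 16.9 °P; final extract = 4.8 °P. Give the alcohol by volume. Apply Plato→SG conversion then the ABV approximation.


SG = 259/(259 − P);  ABV = (OG − FG)·131.25
OG = 259/(259 − 16.9) = 1.0698
FG = 259/(259 − 4.8) = 1.0189
ABV = (1.0698 − 1.0189)·131.25

6.6837 % ABV


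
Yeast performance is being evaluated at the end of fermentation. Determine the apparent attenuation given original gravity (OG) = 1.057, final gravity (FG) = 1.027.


AA = (OG − FG)/(OG − 1) · 100
AA = (1.057 − 1.027)/(1.057 − 1) · 100

52.6316 %


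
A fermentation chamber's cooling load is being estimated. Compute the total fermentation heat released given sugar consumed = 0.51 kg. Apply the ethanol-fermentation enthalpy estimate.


Q = m_sugar · 590 kJ/kg
Q = 0.51 · 590

300.9000 kJ
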